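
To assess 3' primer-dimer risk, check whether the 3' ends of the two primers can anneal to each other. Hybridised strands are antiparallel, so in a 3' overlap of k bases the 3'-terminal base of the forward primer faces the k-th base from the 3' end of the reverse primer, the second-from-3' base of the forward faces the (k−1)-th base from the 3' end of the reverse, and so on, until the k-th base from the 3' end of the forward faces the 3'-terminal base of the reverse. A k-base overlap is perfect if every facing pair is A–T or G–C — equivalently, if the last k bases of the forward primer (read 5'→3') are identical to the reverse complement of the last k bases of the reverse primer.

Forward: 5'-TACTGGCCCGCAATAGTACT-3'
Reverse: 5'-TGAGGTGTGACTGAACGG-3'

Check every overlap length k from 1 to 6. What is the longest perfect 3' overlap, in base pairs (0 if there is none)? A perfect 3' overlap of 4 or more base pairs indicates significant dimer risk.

Last 6 bases (5'→3') — forward …AGTACT, reverse …GAACGG.
Reverse complement of the reverse primer's last 6 bases: CCGTTC; its first k bases are the reverse complement of the reverse primer's last k bases, so a perfect k-base overlap needs the forward primer's last k bases to equal them.
Comparing (forward last k vs required): k=1: T vs C ✗; k=2: CT vs CC ✗; k=3: ACT vs CCG ✗; k=4: TACT vs CCGT ✗; k=5: GTACT vs CCGTT ✗; k=6: AGTACT vs CCGTTC ✗.
No overlap length from 1 to 6 is perfect, so the longest perfect 3' overlap is 0.

Longest perfect overlap: 0 complementary base pairs; below the dimer-risk threshold (threshold 4).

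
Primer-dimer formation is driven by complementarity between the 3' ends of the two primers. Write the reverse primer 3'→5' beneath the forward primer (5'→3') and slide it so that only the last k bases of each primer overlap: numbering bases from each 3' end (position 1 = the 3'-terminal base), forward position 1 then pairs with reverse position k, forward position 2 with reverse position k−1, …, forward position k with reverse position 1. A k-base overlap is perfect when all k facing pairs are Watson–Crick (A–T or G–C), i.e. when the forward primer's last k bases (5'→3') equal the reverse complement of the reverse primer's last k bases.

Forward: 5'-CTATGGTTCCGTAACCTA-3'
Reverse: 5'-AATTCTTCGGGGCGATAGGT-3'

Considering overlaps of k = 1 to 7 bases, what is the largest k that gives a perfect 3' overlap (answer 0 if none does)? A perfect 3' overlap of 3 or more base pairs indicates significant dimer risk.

Last 7 bases (5'→3') — forward …TAACCTA, reverse …GATAGGT.
Reverse complement of the reverse primer's last 7 bases: ACCTATC; its first k bases are the reverse complement of the reverse primer's last k bases, so a perfect k-base overlap needs the forward primer's last k bases to equal them.
Comparing (forward last k vs required): k=1: A vs A ✓; k=2: TA vs AC ✗; k=3: CTA vs ACC ✗; k=4: CCTA vs ACCT ✗; k=5: ACCTA vs ACCTA ✓; k=6: AACCTA vs ACCTAT ✗; k=7: TAACCTA vs ACCTATC ✗.
Perfect overlaps at k = 1, 5; the largest is 5.

Longest perfect overlap: 5 complementary base pairs; significant dimer risk (threshold 3).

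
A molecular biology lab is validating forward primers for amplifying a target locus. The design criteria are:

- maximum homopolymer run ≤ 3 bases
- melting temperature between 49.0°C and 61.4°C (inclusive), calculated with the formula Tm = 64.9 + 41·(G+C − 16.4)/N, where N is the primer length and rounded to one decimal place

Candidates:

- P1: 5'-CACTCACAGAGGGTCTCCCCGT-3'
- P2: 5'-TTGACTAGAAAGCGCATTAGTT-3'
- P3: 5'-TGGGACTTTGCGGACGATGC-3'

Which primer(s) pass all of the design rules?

P1 (22 nt, A=4 T=4 G=5 C=9): longest run = 4, exceeds 3 ✗; Tm = 64.9 + 41·(14 − 16.4)/22 = 60.4°C ✓ — fails.
P2 (22 nt, A=7 T=7 G=5 C=3): longest run = 3 ✓; Tm = 64.9 + 41·(8 − 16.4)/22 = 49.2°C ✓ — passes.
P3 (20 nt, A=3 T=5 G=8 C=4): longest run = 3 ✓; Tm = 64.9 + 41·(12 − 16.4)/20 = 55.9°C ✓ — passes.

P2 and P3.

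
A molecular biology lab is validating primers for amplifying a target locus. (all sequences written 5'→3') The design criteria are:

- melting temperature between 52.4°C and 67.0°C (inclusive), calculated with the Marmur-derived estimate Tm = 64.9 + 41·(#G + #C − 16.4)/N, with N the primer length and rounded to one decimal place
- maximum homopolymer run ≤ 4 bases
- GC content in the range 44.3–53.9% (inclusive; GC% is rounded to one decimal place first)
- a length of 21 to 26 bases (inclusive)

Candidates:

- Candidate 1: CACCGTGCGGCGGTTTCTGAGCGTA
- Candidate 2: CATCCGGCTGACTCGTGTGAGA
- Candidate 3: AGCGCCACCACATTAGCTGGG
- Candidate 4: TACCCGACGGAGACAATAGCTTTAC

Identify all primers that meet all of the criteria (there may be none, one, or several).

Candidate 4 only.

Candidate 1 (25 nt, A=3 T=6 G=9 C=7): Tm = 64.9 + 41·(16 − 16.4)/25 = 64.2°C ✓; longest run = 3 ✓; GC 16/25 = 64.0%, outside 44.3–53.9% ✗; length 25 ✓ — fails.
Candidate 2 (22 nt, A=4 T=5 G=7 C=6): Tm = 64.9 + 41·(13 − 16.4)/22 = 58.6°C ✓; longest run = 2 ✓; GC 13/22 = 59.1%, outside 44.3–53.9% ✗; length 22 ✓ — fails.
Candidate 3 (21 nt, A=5 T=3 G=6 C=7): Tm = 64.9 + 41·(13 − 16.4)/21 = 58.3°C ✓; longest run = 3 ✓; GC 13/21 = 61.9%, outside 44.3–53.9% ✗; length 21 ✓ — fails.
Candidate 4 (25 nt, A=8 T=5 G=5 C=7): Tm = 64.9 + 41·(12 − 16.4)/25 = 57.7°C ✓; longest run = 3 ✓; GC 12/25 = 48.0% ✓; length 25 ✓ — passes.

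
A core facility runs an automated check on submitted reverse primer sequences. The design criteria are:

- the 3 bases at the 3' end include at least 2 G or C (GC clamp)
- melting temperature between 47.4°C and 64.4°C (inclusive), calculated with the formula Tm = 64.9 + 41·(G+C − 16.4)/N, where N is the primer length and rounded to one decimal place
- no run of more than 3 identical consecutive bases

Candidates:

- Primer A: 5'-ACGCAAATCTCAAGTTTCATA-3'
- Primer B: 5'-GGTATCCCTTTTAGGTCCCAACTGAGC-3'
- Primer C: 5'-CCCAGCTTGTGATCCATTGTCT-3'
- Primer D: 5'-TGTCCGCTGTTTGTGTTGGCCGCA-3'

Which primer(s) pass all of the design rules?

Primer A (21 nt, A=8 T=6 G=2 C=5): 3' end ATA has 0 G/C, need ≥2 ✗; Tm = 64.9 + 41·(7 − 16.4)/21 = 46.5°C, outside 47.4–64.4°C ✗; longest run = 3 ✓ — fails.
Primer B (27 nt, A=5 T=8 G=6 C=8): 3' end AGC has 2 G/C ✓; Tm = 64.9 + 41·(14 − 16.4)/27 = 61.3°C ✓; longest run = 4, exceeds 3 ✗ — fails.
Primer C (22 nt, A=3 T=8 G=4 C=7): 3' end TCT has 1 G/C, need ≥2 ✗; Tm = 64.9 + 41·(11 − 16.4)/22 = 54.8°C ✓; longest run = 3 ✓ — fails.
Primer D (24 nt, A=1 T=9 G=8 C=6): 3' end GCA has 2 G/C ✓; Tm = 64.9 + 41·(14 − 16.4)/24 = 60.8°C ✓; longest run = 3 ✓ — passes.

Primer D only.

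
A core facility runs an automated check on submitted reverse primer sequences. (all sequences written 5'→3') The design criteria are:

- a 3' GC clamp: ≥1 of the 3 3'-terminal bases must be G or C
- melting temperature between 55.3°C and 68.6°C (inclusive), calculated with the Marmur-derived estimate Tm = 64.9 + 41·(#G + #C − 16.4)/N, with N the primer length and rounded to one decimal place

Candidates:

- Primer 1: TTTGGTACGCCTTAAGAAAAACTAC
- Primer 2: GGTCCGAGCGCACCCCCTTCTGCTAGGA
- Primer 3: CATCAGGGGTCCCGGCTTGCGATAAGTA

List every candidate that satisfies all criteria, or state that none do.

Primer 1 (25 nt, A=9 T=7 G=4 C=5): 3' end TAC has 1 G/C ✓; Tm = 64.9 + 41·(9 − 16.4)/25 = 52.8°C, outside 55.3–68.6°C ✗ — fails.
Primer 2 (28 nt, A=4 T=5 G=8 C=11): 3' end GGA has 2 G/C ✓; Tm = 64.9 + 41·(19 − 16.4)/28 = 68.7°C, outside 55.3–68.6°C ✗ — fails.
Primer 3 (28 nt, A=6 T=6 G=9 C=7): 3' end GTA has 1 G/C ✓; Tm = 64.9 + 41·(16 − 16.4)/28 = 64.3°C ✓ — passes.

Primer 3 only.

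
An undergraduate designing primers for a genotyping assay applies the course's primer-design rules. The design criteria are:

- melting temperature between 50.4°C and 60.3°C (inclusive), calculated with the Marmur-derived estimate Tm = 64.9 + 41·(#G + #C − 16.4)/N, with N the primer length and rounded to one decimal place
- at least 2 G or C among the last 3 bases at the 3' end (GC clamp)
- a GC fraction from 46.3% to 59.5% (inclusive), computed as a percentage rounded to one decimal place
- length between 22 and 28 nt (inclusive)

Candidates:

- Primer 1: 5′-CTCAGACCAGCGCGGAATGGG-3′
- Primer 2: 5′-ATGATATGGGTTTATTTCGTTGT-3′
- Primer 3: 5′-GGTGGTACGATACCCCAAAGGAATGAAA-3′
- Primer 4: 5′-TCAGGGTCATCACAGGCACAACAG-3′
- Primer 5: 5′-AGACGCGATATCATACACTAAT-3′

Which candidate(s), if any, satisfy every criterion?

Primer 1 (21 nt, A=5 T=2 G=8 C=6): Tm = 64.9 + 41·(14 − 16.4)/21 = 60.2°C ✓; 3' end GGG has 3 G/C ✓; GC 14/21 = 66.7%, outside 46.3–59.5% ✗; length 21, outside 22–28 ✗ — fails.
Primer 2 (23 nt, A=4 T=12 G=6 C=1): Tm = 64.9 + 41·(7 − 16.4)/23 = 48.1°C, outside 50.4–60.3°C ✗; 3' end TGT has 1 G/C, need ≥2 ✗; GC 7/23 = 30.4%, outside 46.3–59.5% ✗; length 23 ✓ — fails.
Primer 3 (28 nt, A=11 T=4 G=8 C=5): Tm = 64.9 + 41·(13 − 16.4)/28 = 59.9°C ✓; 3' end AAA has 0 G/C, need ≥2 ✗; GC 13/28 = 46.4% ✓; length 28 ✓ — fails.
Primer 4 (24 nt, A=8 T=3 G=6 C=7): Tm = 64.9 + 41·(13 − 16.4)/24 = 59.1°C ✓; 3' end CAG has 2 G/C ✓; GC 13/24 = 54.2% ✓; length 24 ✓ — passes.
Primer 5 (22 nt, A=9 T=5 G=3 C=5): Tm = 64.9 + 41·(8 − 16.4)/22 = 49.2°C, outside 50.4–60.3°C ✗; 3' end AAT has 0 G/C, need ≥2 ✗; GC 8/22 = 36.4%, outside 46.3–59.5% ✗; length 22 ✓ — fails.

Primer 4 only.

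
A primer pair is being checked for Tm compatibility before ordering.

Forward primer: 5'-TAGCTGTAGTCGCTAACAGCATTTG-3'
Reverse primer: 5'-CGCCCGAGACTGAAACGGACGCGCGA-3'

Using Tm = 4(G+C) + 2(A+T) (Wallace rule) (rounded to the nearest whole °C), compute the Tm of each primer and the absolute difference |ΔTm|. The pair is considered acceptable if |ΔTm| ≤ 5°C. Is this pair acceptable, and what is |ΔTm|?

Forward: A=6 T=8 G=6 C=5 → Tm = 2·14 + 4·11 = 72°C.
Reverse: A=7 T=1 G=9 C=9 → Tm = 2·8 + 4·18 = 88°C.
|ΔTm| = |72 − 88| = 16°C, > 5°C.

|ΔTm| = 16°C; the pair is not acceptable.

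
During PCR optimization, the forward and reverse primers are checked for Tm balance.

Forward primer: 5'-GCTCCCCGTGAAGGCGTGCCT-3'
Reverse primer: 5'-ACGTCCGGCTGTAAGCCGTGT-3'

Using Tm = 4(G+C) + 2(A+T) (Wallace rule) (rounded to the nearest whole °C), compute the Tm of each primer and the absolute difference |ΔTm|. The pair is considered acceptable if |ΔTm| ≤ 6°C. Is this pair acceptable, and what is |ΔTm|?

|ΔTm| = 4°C; the pair is acceptable.

Forward: A=2 T=4 G=7 C=8 → Tm = 2·6 + 4·15 = 72°C.
Reverse: A=3 T=5 G=7 C=6 → Tm = 2·8 + 4·13 = 68°C.
|ΔTm| = |72 − 68| = 4°C, ≤ 6°C.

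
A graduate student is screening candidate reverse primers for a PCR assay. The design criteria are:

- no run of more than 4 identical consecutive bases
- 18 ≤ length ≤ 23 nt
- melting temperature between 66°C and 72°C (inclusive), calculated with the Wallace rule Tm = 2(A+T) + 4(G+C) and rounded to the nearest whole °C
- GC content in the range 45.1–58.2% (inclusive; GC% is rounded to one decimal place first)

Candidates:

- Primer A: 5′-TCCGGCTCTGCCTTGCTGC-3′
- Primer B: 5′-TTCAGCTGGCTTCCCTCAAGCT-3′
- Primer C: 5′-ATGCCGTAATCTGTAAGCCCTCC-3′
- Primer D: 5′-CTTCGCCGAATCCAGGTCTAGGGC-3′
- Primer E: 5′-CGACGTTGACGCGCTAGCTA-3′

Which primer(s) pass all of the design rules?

Primer B and Primer C.

Primer A (19 nt, A=0 T=6 G=5 C=8): longest run = 2 ✓; length 19 ✓; Tm = 2·6 + 4·13 = 64°C, outside 66–72°C ✗; GC 13/19 = 68.4%, outside 45.1–58.2% ✗ — fails.
Primer B (22 nt, A=3 T=7 G=4 C=8): longest run = 3 ✓; length 22 ✓; Tm = 2·10 + 4·12 = 68°C ✓; GC 12/22 = 54.5% ✓ — passes.
Primer C (23 nt, A=5 T=6 G=4 C=8): longest run = 3 ✓; length 23 ✓; Tm = 2·11 + 4·12 = 70°C ✓; GC 12/23 = 52.2% ✓ — passes.
Primer D (24 nt, A=4 T=5 G=7 C=8): longest run = 3 ✓; length 24, outside 18–23 ✗; Tm = 2·9 + 4·15 = 78°C, outside 66–72°C ✗; GC 15/24 = 62.5%, outside 45.1–58.2% ✗ — fails.
Primer E (20 nt, A=4 T=4 G=6 C=6): longest run = 2 ✓; length 20 ✓; Tm = 2·8 + 4·12 = 64°C, outside 66–72°C ✗; GC 12/20 = 60.0%, outside 45.1–58.2% ✗ — fails.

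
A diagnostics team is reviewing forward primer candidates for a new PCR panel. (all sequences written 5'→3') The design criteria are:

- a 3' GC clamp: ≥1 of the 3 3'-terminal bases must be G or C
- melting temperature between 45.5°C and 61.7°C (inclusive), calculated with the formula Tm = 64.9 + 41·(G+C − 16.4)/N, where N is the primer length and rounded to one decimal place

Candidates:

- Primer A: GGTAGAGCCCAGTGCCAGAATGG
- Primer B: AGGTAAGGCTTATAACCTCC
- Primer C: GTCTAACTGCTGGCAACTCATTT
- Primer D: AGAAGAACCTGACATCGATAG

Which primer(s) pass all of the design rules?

Primer A (23 nt, A=6 T=3 G=9 C=5): 3' end TGG has 2 G/C ✓; Tm = 64.9 + 41·(14 − 16.4)/23 = 60.6°C ✓ — passes.
Primer B (20 nt, A=6 T=5 G=4 C=5): 3' end TCC has 2 G/C ✓; Tm = 64.9 + 41·(9 − 16.4)/20 = 49.7°C ✓ — passes.
Primer C (23 nt, A=5 T=8 G=4 C=6): 3' end TTT has 0 G/C, need ≥1 ✗; Tm = 64.9 + 41·(10 − 16.4)/23 = 53.5°C ✓ — fails.
Primer D (21 nt, A=9 T=3 G=5 C=4): 3' end TAG has 1 G/C ✓; Tm = 64.9 + 41·(9 − 16.4)/21 = 50.5°C ✓ — passes.

Primer A, Primer B and Primer D.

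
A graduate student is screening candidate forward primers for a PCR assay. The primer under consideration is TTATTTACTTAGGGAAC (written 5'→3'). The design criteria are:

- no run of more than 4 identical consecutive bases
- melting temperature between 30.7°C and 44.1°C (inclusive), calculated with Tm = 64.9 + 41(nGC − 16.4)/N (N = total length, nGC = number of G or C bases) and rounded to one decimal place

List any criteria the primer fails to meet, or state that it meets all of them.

Meets all criteria.

Base counts: A=5, T=7, G=3, C=2 (length 17).
homopolymer run: longest run = 3 ✓
Tm: Tm = 64.9 + 41·(5 − 16.4)/17 = 37.4°C ✓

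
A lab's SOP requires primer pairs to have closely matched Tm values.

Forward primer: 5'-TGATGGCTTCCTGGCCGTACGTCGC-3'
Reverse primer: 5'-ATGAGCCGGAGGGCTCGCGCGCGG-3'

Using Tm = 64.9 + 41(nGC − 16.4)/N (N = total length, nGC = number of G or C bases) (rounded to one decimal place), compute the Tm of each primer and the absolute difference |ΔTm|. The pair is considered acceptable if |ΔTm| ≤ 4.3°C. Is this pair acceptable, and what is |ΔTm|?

|ΔTm| = 5.1°C; the pair is not acceptable.

Forward: G+C = 16, N = 25 → Tm = 64.9 + 41·(16 − 16.4)/25 = 64.2°C.
Reverse: G+C = 19, N = 24 → Tm = 64.9 + 41·(19 − 16.4)/24 = 69.3°C.
|ΔTm| = |64.2 − 69.3| = 5.1°C, > 4.3°C.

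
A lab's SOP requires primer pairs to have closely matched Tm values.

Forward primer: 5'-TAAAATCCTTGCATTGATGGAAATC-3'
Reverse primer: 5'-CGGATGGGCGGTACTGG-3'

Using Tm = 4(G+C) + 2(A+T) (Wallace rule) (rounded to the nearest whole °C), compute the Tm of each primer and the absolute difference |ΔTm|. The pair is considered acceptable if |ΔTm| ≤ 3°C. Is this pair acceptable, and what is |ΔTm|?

Forward: A=9 T=8 G=4 C=4 → Tm = 2·17 + 4·8 = 66°C.
Reverse: A=2 T=3 G=9 C=3 → Tm = 2·5 + 4·12 = 58°C.
|ΔTm| = |66 − 58| = 8°C, > 3°C.

|ΔTm| = 8°C; the pair is not acceptable.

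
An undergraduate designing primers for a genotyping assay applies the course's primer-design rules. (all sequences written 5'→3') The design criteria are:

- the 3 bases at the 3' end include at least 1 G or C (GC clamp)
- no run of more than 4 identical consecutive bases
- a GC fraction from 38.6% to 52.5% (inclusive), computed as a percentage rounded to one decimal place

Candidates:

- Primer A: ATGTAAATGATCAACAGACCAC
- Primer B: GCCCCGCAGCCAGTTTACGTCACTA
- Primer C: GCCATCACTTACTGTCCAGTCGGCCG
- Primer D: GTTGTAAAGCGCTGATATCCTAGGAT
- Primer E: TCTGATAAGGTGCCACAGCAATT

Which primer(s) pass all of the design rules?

Primer A (22 nt, A=10 T=4 G=3 C=5): 3' end CAC has 2 G/C ✓; longest run = 3 ✓; GC 8/22 = 36.4%, outside 38.6–52.5% ✗ — fails.
Primer B (25 nt, A=5 T=5 G=5 C=10): 3' end CTA has 1 G/C ✓; longest run = 4 ✓; GC 15/25 = 60.0%, outside 38.6–52.5% ✗ — fails.
Primer C (26 nt, A=4 T=6 G=6 C=10): 3' end CCG has 3 G/C ✓; longest run = 2 ✓; GC 16/26 = 61.5%, outside 38.6–52.5% ✗ — fails.
Primer D (26 nt, A=7 T=8 G=7 C=4): 3' end GAT has 1 G/C ✓; longest run = 3 ✓; GC 11/26 = 42.3% ✓ — passes.
Primer E (23 nt, A=7 T=6 G=5 C=5): 3' end ATT has 0 G/C, need ≥1 ✗; longest run = 2 ✓; GC 10/23 = 43.5% ✓ — fails.

Primer D only.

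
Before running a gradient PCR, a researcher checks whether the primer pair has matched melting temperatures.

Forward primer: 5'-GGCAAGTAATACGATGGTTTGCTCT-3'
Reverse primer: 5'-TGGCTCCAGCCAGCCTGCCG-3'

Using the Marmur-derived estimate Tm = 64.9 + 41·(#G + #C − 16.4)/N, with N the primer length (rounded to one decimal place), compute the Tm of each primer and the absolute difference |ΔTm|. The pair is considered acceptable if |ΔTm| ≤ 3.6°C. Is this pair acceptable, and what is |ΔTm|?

Forward: G+C = 11, N = 25 → Tm = 64.9 + 41·(11 − 16.4)/25 = 56.0°C.
Reverse: G+C = 15, N = 20 → Tm = 64.9 + 41·(15 − 16.4)/20 = 62.0°C.
|ΔTm| = |56.0 − 62.0| = 6.0°C, > 3.6°C.

|ΔTm| = 6.0°C; the pair is not acceptable.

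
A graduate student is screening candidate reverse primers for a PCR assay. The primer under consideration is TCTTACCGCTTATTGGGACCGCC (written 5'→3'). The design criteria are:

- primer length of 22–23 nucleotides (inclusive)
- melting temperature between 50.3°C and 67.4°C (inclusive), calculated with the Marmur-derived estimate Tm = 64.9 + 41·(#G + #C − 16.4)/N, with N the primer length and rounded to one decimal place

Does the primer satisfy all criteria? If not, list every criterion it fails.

Base counts: A=3, T=7, G=5, C=8 (length 23).
length: length 23 ✓
Tm: Tm = 64.9 + 41·(13 − 16.4)/23 = 58.8°C ✓

Meets all criteria.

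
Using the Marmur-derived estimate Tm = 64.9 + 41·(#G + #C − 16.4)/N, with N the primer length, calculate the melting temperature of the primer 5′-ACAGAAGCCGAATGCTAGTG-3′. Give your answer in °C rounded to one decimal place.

51.8°C

Base counts: A=7, T=3, G=6, C=4; G+C = 10, N = 20.
Tm = 64.9 + 41·(10 − 16.4)/20 = 64.9 + -262.40/20 = 51.8°C.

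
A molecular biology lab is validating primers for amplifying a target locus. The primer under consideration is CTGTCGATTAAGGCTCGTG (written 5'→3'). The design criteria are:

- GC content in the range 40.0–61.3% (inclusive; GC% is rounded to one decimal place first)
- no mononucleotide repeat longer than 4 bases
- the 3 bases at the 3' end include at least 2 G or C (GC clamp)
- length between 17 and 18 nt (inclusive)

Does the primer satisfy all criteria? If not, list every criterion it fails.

Fails: length.

Base counts: A=3, T=6, G=6, C=4 (length 19).
GC content: GC 10/19 = 52.6% ✓
homopolymer run: longest run = 2 ✓
GC clamp: 3' end GTG has 2 G/C ✓
length: length 19, outside 17–18 ✗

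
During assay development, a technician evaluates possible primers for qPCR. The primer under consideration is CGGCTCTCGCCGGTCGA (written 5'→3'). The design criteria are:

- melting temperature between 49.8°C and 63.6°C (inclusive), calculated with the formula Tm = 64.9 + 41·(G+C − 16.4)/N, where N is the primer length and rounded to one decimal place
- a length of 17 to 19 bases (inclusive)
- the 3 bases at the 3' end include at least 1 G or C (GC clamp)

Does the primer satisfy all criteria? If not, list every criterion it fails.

Base counts: A=1, T=3, G=6, C=7 (length 17).
Tm: Tm = 64.9 + 41·(13 − 16.4)/17 = 56.7°C ✓
length: length 17 ✓
GC clamp: 3' end CGA has 2 G/C ✓

Meets all criteria.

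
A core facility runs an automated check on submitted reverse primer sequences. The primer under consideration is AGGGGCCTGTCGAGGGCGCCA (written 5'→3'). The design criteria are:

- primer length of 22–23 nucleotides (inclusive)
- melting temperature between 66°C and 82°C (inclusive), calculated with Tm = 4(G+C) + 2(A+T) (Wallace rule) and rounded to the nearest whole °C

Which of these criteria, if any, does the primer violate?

Base counts: A=3, T=2, G=10, C=6 (length 21).
length: length 21, outside 22–23 ✗
Tm: Tm = 2·5 + 4·16 = 74°C ✓

Fails: length.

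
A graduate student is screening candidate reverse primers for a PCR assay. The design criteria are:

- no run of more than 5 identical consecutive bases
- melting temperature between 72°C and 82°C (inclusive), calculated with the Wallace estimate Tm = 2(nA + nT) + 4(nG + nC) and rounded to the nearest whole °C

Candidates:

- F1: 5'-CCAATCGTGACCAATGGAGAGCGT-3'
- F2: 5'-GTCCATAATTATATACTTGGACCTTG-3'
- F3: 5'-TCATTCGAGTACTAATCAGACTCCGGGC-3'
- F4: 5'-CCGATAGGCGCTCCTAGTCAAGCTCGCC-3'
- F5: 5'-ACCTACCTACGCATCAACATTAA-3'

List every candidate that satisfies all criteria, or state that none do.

F1 (24 nt, A=7 T=4 G=7 C=6): longest run = 2 ✓; Tm = 2·11 + 4·13 = 74°C ✓ — passes.
F2 (26 nt, A=7 T=10 G=4 C=5): longest run = 2 ✓; Tm = 2·17 + 4·9 = 70°C, outside 72–82°C ✗ — fails.
F3 (28 nt, A=7 T=7 G=6 C=8): longest run = 3 ✓; Tm = 2·14 + 4·14 = 84°C, outside 72–82°C ✗ — fails.
F4 (28 nt, A=5 T=5 G=7 C=11): longest run = 2 ✓; Tm = 2·10 + 4·18 = 92°C, outside 72–82°C ✗ — fails.
F5 (23 nt, A=9 T=5 G=1 C=8): longest run = 2 ✓; Tm = 2·14 + 4·9 = 64°C, outside 72–82°C ✗ — fails.

F1 only.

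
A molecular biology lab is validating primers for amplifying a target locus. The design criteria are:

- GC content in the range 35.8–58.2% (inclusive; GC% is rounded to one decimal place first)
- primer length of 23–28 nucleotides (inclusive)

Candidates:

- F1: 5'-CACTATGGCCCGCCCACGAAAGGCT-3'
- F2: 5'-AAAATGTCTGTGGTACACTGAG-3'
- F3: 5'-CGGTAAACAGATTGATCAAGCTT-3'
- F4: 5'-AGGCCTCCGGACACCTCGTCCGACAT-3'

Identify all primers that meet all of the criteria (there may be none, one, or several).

F3 only.

F1 (25 nt, A=6 T=3 G=6 C=10): GC 16/25 = 64.0%, outside 35.8–58.2% ✗; length 25 ✓ — fails.
F2 (22 nt, A=7 T=6 G=6 C=3): GC 9/22 = 40.9% ✓; length 22, outside 23–28 ✗ — fails.
F3 (23 nt, A=8 T=6 G=5 C=4): GC 9/23 = 39.1% ✓; length 23 ✓ — passes.
F4 (26 nt, A=5 T=4 G=6 C=11): GC 17/26 = 65.4%, outside 35.8–58.2% ✗; length 26 ✓ — fails.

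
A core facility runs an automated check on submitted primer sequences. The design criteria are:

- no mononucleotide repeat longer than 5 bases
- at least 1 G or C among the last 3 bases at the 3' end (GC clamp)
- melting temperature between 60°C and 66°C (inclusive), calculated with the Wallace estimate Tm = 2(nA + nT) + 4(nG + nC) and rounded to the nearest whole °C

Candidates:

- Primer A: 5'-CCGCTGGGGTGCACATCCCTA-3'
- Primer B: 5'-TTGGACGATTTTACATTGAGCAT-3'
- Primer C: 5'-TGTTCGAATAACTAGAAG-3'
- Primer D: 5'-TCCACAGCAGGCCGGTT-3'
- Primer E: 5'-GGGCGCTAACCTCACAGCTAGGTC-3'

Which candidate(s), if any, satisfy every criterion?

Primer B only.

Primer A (21 nt, A=3 T=4 G=6 C=8): longest run = 4 ✓; 3' end CTA has 1 G/C ✓; Tm = 2·7 + 4·14 = 70°C, outside 60–66°C ✗ — fails.
Primer B (23 nt, A=6 T=9 G=5 C=3): longest run = 4 ✓; 3' end CAT has 1 G/C ✓; Tm = 2·15 + 4·8 = 62°C ✓ — passes.
Primer C (18 nt, A=7 T=5 G=4 C=2): longest run = 2 ✓; 3' end AAG has 1 G/C ✓; Tm = 2·12 + 4·6 = 48°C, outside 60–66°C ✗ — fails.
Primer D (17 nt, A=3 T=3 G=5 C=6): longest run = 2 ✓; 3' end GTT has 1 G/C ✓; Tm = 2·6 + 4·11 = 56°C, outside 60–66°C ✗ — fails.
Primer E (24 nt, A=5 T=4 G=7 C=8): longest run = 3 ✓; 3' end GTC has 2 G/C ✓; Tm = 2·9 + 4·15 = 78°C, outside 60–66°C ✗ — fails.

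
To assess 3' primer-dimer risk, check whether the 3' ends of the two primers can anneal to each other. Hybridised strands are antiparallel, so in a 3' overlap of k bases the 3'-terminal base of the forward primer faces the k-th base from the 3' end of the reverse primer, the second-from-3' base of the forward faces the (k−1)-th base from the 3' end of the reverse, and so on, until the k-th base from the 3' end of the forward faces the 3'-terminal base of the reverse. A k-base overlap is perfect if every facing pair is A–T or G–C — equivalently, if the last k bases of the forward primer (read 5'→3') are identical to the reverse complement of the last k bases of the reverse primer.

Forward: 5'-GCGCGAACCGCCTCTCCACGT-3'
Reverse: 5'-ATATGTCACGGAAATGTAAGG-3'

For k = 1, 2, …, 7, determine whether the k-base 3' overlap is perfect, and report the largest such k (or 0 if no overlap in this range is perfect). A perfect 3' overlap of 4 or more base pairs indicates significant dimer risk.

Last 7 bases (5'→3') — forward …TCCACGT, reverse …TGTAAGG.
Reverse complement of the reverse primer's last 7 bases: CCTTACA; its first k bases are the reverse complement of the reverse primer's last k bases, so a perfect k-base overlap needs the forward primer's last k bases to equal them.
Comparing (forward last k vs required): k=1: T vs C ✗; k=2: GT vs CC ✗; k=3: CGT vs CCT ✗; k=4: ACGT vs CCTT ✗; k=5: CACGT vs CCTTA ✗; k=6: CCACGT vs CCTTAC ✗; k=7: TCCACGT vs CCTTACA ✗.
No overlap length from 1 to 7 is perfect, so the longest perfect 3' overlap is 0.

Longest perfect overlap: 0 complementary base pairs; below the dimer-risk threshold (threshold 4).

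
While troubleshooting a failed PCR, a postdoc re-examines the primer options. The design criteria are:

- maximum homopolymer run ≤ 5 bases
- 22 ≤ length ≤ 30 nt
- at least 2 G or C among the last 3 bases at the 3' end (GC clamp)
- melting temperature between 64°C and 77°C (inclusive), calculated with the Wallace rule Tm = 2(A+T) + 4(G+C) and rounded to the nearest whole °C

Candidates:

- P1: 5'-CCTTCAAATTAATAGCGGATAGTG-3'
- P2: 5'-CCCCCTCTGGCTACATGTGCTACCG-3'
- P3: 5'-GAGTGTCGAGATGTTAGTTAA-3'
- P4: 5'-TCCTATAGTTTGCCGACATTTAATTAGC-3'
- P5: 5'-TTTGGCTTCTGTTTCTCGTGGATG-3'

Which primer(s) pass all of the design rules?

P1 (24 nt, A=8 T=7 G=5 C=4): longest run = 3 ✓; length 24 ✓; 3' end GTG has 2 G/C ✓; Tm = 2·15 + 4·9 = 66°C ✓ — passes.
P2 (25 nt, A=3 T=6 G=5 C=11): longest run = 5 ✓; length 25 ✓; 3' end CCG has 3 G/C ✓; Tm = 2·9 + 4·16 = 82°C, outside 64–77°C ✗ — fails.
P3 (21 nt, A=6 T=7 G=7 C=1): longest run = 2 ✓; length 21, outside 22–30 ✗; 3' end TAA has 0 G/C, need ≥2 ✗; Tm = 2·13 + 4·8 = 58°C, outside 64–77°C ✗ — fails.
P4 (28 nt, A=7 T=11 G=4 C=6): longest run = 3 ✓; length 28 ✓; 3' end AGC has 2 G/C ✓; Tm = 2·18 + 4·10 = 76°C ✓ — passes.
P5 (24 nt, A=1 T=12 G=7 C=4): longest run = 3 ✓; length 24 ✓; 3' end ATG has 1 G/C, need ≥2 ✗; Tm = 2·13 + 4·11 = 70°C ✓ — fails.

P1 and P4.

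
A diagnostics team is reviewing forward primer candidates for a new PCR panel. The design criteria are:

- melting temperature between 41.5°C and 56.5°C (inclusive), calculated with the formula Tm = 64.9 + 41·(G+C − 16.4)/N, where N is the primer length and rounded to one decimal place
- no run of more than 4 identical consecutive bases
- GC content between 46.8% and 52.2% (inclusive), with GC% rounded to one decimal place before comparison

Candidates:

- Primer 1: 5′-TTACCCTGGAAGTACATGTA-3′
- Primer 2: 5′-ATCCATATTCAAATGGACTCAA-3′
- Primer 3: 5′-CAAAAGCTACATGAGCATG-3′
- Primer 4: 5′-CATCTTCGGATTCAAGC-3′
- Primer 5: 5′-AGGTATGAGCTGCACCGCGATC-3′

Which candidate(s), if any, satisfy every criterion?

Primer 1 (20 nt, A=6 T=6 G=4 C=4): Tm = 64.9 + 41·(8 − 16.4)/20 = 47.7°C ✓; longest run = 3 ✓; GC 8/20 = 40.0%, outside 46.8–52.2% ✗ — fails.
Primer 2 (22 nt, A=9 T=6 G=2 C=5): Tm = 64.9 + 41·(7 − 16.4)/22 = 47.4°C ✓; longest run = 3 ✓; GC 7/22 = 31.8%, outside 46.8–52.2% ✗ — fails.
Primer 3 (19 nt, A=8 T=3 G=4 C=4): Tm = 64.9 + 41·(8 − 16.4)/19 = 46.8°C ✓; longest run = 4 ✓; GC 8/19 = 42.1%, outside 46.8–52.2% ✗ — fails.
Primer 4 (17 nt, A=4 T=5 G=3 C=5): Tm = 64.9 + 41·(8 − 16.4)/17 = 44.6°C ✓; longest run = 2 ✓; GC 8/17 = 47.1% ✓ — passes.
Primer 5 (22 nt, A=5 T=4 G=7 C=6): Tm = 64.9 + 41·(13 − 16.4)/22 = 58.6°C, outside 41.5–56.5°C ✗; longest run = 2 ✓; GC 13/22 = 59.1%, outside 46.8–52.2% ✗ — fails.

Primer 4 only.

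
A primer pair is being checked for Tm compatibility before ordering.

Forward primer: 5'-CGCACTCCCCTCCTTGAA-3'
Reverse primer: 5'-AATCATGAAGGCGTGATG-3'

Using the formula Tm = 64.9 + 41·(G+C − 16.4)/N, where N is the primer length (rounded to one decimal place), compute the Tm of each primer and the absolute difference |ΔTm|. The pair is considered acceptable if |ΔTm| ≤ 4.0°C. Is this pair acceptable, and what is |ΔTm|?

Forward: G+C = 11, N = 18 → Tm = 64.9 + 41·(11 − 16.4)/18 = 52.6°C.
Reverse: G+C = 8, N = 18 → Tm = 64.9 + 41·(8 − 16.4)/18 = 45.8°C.
|ΔTm| = |52.6 − 45.8| = 6.8°C, > 4.0°C.

|ΔTm| = 6.8°C; the pair is not acceptable.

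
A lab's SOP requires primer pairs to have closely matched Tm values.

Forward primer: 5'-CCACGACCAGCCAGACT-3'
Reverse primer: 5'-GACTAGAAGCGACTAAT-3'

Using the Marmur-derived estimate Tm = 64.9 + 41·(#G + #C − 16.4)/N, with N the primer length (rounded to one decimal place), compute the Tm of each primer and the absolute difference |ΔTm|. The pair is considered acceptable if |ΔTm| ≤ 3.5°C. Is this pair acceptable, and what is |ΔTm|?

|ΔTm| = 9.7°C; the pair is not acceptable.

Forward: G+C = 11, N = 17 → Tm = 64.9 + 41·(11 − 16.4)/17 = 51.9°C.
Reverse: G+C = 7, N = 17 → Tm = 64.9 + 41·(7 − 16.4)/17 = 42.2°C.
|ΔTm| = |51.9 − 42.2| = 9.7°C, > 3.5°C.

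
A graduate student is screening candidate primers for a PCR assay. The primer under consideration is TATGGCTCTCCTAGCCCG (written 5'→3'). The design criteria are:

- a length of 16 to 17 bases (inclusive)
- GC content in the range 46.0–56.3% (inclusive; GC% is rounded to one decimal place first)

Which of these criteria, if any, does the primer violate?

Fails: length, GC content.

Base counts: A=2, T=5, G=4, C=7 (length 18).
length: length 18, outside 16–17 ✗
GC content: GC 11/18 = 61.1%, outside 46.0–56.3% ✗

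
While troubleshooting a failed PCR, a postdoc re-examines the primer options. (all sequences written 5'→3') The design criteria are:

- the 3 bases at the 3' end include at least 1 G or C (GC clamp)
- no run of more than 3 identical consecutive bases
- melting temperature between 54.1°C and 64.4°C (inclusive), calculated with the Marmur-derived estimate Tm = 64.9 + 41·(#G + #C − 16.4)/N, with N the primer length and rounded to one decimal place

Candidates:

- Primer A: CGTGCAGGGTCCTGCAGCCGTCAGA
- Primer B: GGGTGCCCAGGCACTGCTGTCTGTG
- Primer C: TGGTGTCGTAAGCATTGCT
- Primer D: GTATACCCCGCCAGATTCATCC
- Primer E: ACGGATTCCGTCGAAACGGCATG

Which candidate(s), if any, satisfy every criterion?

Primer A (25 nt, A=4 T=4 G=9 C=8): 3' end AGA has 1 G/C ✓; longest run = 3 ✓; Tm = 64.9 + 41·(17 − 16.4)/25 = 65.9°C, outside 54.1–64.4°C ✗ — fails.
Primer B (25 nt, A=2 T=6 G=10 C=7): 3' end GTG has 2 G/C ✓; longest run = 3 ✓; Tm = 64.9 + 41·(17 − 16.4)/25 = 65.9°C, outside 54.1–64.4°C ✗ — fails.
Primer C (19 nt, A=3 T=7 G=6 C=3): 3' end GCT has 2 G/C ✓; longest run = 2 ✓; Tm = 64.9 + 41·(9 − 16.4)/19 = 48.9°C, outside 54.1–64.4°C ✗ — fails.
Primer D (22 nt, A=5 T=5 G=3 C=9): 3' end TCC has 2 G/C ✓; longest run = 4, exceeds 3 ✗; Tm = 64.9 + 41·(12 − 16.4)/22 = 56.7°C ✓ — fails.
Primer E (23 nt, A=6 T=4 G=7 C=6): 3' end ATG has 1 G/C ✓; longest run = 3 ✓; Tm = 64.9 + 41·(13 − 16.4)/23 = 58.8°C ✓ — passes.

Primer E only.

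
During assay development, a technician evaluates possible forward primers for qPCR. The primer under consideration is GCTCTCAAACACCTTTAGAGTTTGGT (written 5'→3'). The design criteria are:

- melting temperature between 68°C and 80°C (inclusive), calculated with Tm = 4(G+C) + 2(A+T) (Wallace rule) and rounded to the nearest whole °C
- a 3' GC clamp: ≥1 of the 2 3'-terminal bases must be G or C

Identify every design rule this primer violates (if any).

Meets all criteria.

Base counts: A=6, T=9, G=5, C=6 (length 26).
Tm: Tm = 2·15 + 4·11 = 74°C ✓
GC clamp: 3' end GT has 1 G/C ✓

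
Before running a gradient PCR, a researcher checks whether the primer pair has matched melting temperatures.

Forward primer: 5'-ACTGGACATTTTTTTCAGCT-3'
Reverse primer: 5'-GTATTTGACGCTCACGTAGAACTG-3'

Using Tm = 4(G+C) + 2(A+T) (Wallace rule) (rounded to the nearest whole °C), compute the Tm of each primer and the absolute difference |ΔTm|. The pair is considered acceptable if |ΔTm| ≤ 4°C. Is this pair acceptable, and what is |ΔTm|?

Forward: A=4 T=9 G=3 C=4 → Tm = 2·13 + 4·7 = 54°C.
Reverse: A=6 T=7 G=6 C=5 → Tm = 2·13 + 4·11 = 70°C.
|ΔTm| = |54 − 70| = 16°C, > 4°C.

|ΔTm| = 16°C; the pair is not acceptable.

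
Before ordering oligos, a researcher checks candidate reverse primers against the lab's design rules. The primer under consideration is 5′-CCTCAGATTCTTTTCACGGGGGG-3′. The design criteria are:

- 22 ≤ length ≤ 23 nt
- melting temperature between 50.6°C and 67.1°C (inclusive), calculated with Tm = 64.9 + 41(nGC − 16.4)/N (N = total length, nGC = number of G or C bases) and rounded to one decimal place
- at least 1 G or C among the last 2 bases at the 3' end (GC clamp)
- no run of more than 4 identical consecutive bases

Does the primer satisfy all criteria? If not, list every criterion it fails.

Fails: homopolymer run.

Base counts: A=3, T=7, G=7, C=6 (length 23).
length: length 23 ✓
Tm: Tm = 64.9 + 41·(13 − 16.4)/23 = 58.8°C ✓
GC clamp: 3' end GG has 2 G/C ✓
homopolymer run: longest run = 6, exceeds 4 ✗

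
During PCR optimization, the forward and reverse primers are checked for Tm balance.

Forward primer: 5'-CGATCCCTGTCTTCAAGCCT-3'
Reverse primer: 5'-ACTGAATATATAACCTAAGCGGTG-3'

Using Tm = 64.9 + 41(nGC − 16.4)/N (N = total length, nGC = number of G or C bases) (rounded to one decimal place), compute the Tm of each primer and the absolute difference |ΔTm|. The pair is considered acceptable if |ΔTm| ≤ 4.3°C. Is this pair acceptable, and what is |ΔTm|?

Forward: G+C = 11, N = 20 → Tm = 64.9 + 41·(11 − 16.4)/20 = 53.8°C.
Reverse: G+C = 9, N = 24 → Tm = 64.9 + 41·(9 − 16.4)/24 = 52.3°C.
|ΔTm| = |53.8 − 52.3| = 1.5°C, ≤ 4.3°C.

|ΔTm| = 1.5°C; the pair is acceptable.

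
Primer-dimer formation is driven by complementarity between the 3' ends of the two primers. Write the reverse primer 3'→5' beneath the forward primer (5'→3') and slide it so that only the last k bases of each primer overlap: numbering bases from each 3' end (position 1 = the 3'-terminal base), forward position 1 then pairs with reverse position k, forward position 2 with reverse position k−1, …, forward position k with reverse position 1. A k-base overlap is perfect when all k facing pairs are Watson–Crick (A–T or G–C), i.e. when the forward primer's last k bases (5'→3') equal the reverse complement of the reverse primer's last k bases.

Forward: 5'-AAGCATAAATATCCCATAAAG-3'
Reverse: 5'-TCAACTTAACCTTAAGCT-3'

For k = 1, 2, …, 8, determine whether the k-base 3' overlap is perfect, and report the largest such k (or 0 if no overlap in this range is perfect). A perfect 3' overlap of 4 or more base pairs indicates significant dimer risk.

Last 8 bases (5'→3') — forward …CCATAAAG, reverse …CTTAAGCT.
Reverse complement of the reverse primer's last 8 bases: AGCTTAAG; its first k bases are the reverse complement of the reverse primer's last k bases, so a perfect k-base overlap needs the forward primer's last k bases to equal them.
Comparing (forward last k vs required): k=1: G vs A ✗; k=2: AG vs AG ✓; k=3: AAG vs AGC ✗; k=4: AAAG vs AGCT ✗; k=5: TAAAG vs AGCTT ✗; k=6: ATAAAG vs AGCTTA ✗; k=7: CATAAAG vs AGCTTAA ✗; k=8: CCATAAAG vs AGCTTAAG ✗.
Only k = 2 is perfect, so the longest perfect 3' overlap is 2.

Longest perfect overlap: 2 complementary base pairs; below the dimer-risk threshold (threshold 4).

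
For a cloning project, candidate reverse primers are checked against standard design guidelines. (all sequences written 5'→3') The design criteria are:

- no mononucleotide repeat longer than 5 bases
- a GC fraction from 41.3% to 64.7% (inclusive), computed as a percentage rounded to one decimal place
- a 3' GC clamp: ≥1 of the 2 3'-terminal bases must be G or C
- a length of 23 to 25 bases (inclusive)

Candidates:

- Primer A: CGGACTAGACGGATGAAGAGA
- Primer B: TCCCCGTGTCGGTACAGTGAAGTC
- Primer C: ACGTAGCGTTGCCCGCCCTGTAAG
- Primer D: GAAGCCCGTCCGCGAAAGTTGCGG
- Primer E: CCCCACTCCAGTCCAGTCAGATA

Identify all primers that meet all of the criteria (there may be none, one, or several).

Primer B and Primer C.

Primer A (21 nt, A=8 T=2 G=8 C=3): longest run = 2 ✓; GC 11/21 = 52.4% ✓; 3' end GA has 1 G/C ✓; length 21, outside 23–25 ✗ — fails.
Primer B (24 nt, A=4 T=6 G=7 C=7): longest run = 4 ✓; GC 14/24 = 58.3% ✓; 3' end TC has 1 G/C ✓; length 24 ✓ — passes.
Primer C (24 nt, A=4 T=5 G=7 C=8): longest run = 3 ✓; GC 15/24 = 62.5% ✓; 3' end AG has 1 G/C ✓; length 24 ✓ — passes.
Primer D (24 nt, A=5 T=3 G=9 C=7): longest run = 3 ✓; GC 16/24 = 66.7%, outside 41.3–64.7% ✗; 3' end GG has 2 G/C ✓; length 24 ✓ — fails.
Primer E (23 nt, A=6 T=4 G=3 C=10): longest run = 4 ✓; GC 13/23 = 56.5% ✓; 3' end TA has 0 G/C, need ≥1 ✗; length 23 ✓ — fails.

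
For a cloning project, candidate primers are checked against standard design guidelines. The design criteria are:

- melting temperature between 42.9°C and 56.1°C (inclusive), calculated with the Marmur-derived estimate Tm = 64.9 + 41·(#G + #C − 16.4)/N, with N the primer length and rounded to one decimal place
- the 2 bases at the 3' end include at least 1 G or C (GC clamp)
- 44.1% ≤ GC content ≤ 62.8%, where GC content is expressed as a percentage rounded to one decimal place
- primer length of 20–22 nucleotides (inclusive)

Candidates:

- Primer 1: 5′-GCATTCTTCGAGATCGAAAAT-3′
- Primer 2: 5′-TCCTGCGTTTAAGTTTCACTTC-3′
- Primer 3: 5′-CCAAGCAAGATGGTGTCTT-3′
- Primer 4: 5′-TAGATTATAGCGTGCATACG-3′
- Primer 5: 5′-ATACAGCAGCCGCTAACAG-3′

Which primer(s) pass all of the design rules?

Primer 1 (21 nt, A=7 T=6 G=4 C=4): Tm = 64.9 + 41·(8 − 16.4)/21 = 48.5°C ✓; 3' end AT has 0 G/C, need ≥1 ✗; GC 8/21 = 38.1%, outside 44.1–62.8% ✗; length 21 ✓ — fails.
Primer 2 (22 nt, A=3 T=10 G=3 C=6): Tm = 64.9 + 41·(9 − 16.4)/22 = 51.1°C ✓; 3' end TC has 1 G/C ✓; GC 9/22 = 40.9%, outside 44.1–62.8% ✗; length 22 ✓ — fails.
Primer 3 (19 nt, A=5 T=5 G=5 C=4): Tm = 64.9 + 41·(9 − 16.4)/19 = 48.9°C ✓; 3' end TT has 0 G/C, need ≥1 ✗; GC 9/19 = 47.4% ✓; length 19, outside 20–22 ✗ — fails.
Primer 4 (20 nt, A=6 T=6 G=5 C=3): Tm = 64.9 + 41·(8 − 16.4)/20 = 47.7°C ✓; 3' end CG has 2 G/C ✓; GC 8/20 = 40.0%, outside 44.1–62.8% ✗; length 20 ✓ — fails.
Primer 5 (19 nt, A=7 T=2 G=4 C=6): Tm = 64.9 + 41·(10 − 16.4)/19 = 51.1°C ✓; 3' end AG has 1 G/C ✓; GC 10/19 = 52.6% ✓; length 19, outside 20–22 ✗ — fails.

None of the candidates satisfy all criteria.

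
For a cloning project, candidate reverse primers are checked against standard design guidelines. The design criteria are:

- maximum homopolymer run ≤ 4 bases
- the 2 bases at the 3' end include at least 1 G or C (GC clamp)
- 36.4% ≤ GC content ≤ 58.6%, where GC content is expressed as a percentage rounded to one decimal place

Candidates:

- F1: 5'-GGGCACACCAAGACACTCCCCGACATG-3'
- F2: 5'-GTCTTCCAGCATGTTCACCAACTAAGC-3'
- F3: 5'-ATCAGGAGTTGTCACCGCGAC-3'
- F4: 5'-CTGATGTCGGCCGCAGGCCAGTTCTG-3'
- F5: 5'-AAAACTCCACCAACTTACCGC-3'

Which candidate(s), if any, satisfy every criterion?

F2, F3 and F5.

F1 (27 nt, A=8 T=2 G=6 C=11): longest run = 4 ✓; 3' end TG has 1 G/C ✓; GC 17/27 = 63.0%, outside 36.4–58.6% ✗ — fails.
F2 (27 nt, A=7 T=7 G=4 C=9): longest run = 2 ✓; 3' end GC has 2 G/C ✓; GC 13/27 = 48.1% ✓ — passes.
F3 (21 nt, A=5 T=4 G=6 C=6): longest run = 2 ✓; 3' end AC has 1 G/C ✓; GC 12/21 = 57.1% ✓ — passes.
F4 (26 nt, A=3 T=6 G=9 C=8): longest run = 2 ✓; 3' end TG has 1 G/C ✓; GC 17/26 = 65.4%, outside 36.4–58.6% ✗ — fails.
F5 (21 nt, A=8 T=3 G=1 C=9): longest run = 4 ✓; 3' end GC has 2 G/C ✓; GC 10/21 = 47.6% ✓ — passes.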